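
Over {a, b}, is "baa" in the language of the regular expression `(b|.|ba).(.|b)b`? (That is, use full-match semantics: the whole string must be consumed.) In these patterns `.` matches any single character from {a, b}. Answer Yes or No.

No

Every match must end with "b", but "baa" does not.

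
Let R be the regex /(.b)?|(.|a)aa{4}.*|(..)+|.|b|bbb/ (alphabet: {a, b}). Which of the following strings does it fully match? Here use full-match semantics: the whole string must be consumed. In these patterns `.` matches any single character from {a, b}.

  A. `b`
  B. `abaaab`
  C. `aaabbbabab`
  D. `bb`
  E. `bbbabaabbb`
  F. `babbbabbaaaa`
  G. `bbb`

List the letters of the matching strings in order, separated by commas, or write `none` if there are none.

A, B, C, D, E, F, G

A → match
B → match
C → match
D → match
E → match
F → match
G → match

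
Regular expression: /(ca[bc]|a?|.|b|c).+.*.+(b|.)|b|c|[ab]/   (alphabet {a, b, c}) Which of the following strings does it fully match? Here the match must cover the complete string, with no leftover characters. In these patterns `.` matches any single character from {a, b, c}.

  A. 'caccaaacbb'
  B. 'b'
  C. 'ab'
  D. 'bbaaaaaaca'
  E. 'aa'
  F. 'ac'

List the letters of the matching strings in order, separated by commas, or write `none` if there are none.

A, B, D

A → match
B → match
C → no match
D → match
E → no match
F → no match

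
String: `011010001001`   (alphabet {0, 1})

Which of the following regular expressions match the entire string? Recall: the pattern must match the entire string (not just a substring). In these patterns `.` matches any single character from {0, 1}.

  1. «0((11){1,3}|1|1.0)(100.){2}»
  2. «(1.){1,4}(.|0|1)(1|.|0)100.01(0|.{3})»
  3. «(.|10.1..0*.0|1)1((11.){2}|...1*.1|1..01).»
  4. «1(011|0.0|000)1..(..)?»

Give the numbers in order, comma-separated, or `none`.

1

1 → match
2 → no match — must start with `1`
3 → no match
4 → no match — must start with `1`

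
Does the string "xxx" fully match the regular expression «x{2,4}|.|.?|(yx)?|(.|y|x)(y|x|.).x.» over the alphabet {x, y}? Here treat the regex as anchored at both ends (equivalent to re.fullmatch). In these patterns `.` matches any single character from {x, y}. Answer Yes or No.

Yes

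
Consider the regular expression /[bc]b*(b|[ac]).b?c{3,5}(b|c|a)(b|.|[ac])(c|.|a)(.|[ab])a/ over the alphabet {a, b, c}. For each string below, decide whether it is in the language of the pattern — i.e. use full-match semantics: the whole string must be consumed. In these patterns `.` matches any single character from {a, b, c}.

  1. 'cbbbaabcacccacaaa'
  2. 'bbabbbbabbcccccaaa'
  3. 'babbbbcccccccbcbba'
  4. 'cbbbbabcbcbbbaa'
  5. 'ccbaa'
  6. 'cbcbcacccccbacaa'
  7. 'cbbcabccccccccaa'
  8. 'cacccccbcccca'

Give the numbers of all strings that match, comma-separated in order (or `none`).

7

1 → no match
2 → no match
3 → no match
4 → no match
5 → no match
6 → no match
7 → match
8 → no match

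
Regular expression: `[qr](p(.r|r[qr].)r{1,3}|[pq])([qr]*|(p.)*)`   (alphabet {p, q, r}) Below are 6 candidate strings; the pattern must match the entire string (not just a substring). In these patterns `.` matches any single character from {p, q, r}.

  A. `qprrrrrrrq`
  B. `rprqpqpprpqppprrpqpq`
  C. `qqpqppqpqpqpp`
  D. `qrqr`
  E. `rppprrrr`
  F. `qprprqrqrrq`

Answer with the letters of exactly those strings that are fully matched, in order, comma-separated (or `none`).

A → match
B → no match
C → no match
D → no match
E → no match
F → no match

A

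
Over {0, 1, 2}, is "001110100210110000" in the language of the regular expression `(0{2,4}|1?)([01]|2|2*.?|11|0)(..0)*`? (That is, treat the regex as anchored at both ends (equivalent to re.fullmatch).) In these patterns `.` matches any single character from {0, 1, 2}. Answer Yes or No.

Yes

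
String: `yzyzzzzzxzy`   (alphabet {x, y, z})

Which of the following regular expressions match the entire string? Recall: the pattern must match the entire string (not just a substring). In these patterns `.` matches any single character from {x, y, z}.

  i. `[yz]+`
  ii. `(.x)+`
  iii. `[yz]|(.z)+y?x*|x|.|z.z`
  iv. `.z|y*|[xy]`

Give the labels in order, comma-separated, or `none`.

i → no match
ii → no match — must end with `x`
iii → match
iv → no match

iii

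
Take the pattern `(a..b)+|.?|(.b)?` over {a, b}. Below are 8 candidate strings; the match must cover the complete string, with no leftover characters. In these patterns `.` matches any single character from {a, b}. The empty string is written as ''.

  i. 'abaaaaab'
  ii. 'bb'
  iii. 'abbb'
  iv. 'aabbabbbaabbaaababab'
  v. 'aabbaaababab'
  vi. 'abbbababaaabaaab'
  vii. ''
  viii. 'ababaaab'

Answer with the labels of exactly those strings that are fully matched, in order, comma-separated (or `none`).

i → no match
ii → match
iii → match
iv → match
v → match
vi → match
vii → match
viii → match

ii, iii, iv, v, vi, vii, viii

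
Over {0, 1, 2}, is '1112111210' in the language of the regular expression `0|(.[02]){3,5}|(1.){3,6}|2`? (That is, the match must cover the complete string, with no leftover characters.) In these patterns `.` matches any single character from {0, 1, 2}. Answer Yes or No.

Yes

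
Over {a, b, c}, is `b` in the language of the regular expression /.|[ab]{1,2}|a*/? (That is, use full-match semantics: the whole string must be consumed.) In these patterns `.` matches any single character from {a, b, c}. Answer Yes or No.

Yes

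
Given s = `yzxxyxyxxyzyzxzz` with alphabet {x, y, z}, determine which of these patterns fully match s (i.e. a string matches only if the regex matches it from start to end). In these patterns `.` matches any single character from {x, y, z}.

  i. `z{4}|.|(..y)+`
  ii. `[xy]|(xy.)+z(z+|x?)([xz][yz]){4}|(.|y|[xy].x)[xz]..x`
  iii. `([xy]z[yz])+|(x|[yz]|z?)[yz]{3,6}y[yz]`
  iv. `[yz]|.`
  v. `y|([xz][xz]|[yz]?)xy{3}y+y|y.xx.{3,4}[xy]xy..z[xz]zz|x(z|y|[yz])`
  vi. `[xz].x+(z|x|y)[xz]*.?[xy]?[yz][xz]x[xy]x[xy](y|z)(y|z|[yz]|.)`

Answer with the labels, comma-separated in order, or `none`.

v

i → no match
ii → no match
iii → no match
iv → no match
v → match
vi → no match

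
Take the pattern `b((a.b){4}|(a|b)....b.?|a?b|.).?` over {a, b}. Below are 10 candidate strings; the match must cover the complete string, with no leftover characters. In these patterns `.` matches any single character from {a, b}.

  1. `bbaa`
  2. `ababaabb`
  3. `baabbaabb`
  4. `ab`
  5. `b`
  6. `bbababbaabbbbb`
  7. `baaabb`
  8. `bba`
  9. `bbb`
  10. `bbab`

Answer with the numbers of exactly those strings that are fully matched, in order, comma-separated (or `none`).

1 → no match
2 → no match — must start with `b`
3 → no match
4 → no match — must start with `b`
5 → no match
6 → no match
7 → no match
8 → match
9 → match
10 → no match

8, 9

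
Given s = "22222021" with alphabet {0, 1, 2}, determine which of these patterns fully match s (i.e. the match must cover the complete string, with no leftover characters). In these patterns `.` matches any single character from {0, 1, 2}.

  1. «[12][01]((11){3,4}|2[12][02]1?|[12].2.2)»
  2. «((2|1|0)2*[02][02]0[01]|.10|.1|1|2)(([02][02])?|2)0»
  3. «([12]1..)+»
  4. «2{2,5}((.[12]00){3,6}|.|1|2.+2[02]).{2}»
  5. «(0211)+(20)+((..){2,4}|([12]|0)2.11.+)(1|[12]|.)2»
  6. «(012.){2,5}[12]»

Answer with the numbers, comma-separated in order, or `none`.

1 → no match
2 → no match — must end with "0"
3 → no match
4 → match
5 → no match — must start with "0211"
6 → no match — must start with "012"

4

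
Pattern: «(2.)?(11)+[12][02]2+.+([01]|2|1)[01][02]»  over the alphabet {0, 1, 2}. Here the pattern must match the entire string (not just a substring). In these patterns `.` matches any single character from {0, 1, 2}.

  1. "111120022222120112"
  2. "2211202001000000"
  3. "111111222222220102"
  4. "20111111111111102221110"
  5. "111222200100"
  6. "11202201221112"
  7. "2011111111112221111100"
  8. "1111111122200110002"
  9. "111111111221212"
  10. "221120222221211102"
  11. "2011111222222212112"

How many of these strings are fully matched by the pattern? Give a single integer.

10

1 → no match
2 → match
3 → match
4 → match
5 → match
6 → match
7 → match
8 → match
9 → match
10 → match
11 → match
Total matched: 10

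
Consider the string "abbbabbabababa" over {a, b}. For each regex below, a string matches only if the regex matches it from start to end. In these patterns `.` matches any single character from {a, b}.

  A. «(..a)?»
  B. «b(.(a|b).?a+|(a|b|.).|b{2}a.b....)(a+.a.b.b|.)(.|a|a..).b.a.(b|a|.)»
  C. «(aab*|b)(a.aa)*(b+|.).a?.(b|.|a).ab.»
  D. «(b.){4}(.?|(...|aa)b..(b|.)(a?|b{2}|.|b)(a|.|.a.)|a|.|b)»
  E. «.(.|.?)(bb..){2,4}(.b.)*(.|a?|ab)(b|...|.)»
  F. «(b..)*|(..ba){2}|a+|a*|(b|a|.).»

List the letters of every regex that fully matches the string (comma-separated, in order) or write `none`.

A → no match
B → no match — must start with "b"
C → no match
D → no match — must start with "b"
E → match
F → no match

E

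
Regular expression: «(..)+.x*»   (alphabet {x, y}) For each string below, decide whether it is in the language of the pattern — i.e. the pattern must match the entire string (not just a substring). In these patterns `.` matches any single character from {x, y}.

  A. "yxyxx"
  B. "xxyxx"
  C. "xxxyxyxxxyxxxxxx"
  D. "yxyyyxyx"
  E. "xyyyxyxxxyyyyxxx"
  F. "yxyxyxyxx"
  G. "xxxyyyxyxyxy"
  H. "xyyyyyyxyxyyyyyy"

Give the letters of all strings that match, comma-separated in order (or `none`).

A, B, C, D, E, F

A → match
B → match
C → match
D → match
E → match
F → match
G → no match
H → no match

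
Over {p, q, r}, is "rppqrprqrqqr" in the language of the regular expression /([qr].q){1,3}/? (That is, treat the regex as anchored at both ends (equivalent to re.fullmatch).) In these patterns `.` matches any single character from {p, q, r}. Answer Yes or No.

No

Every match must end with "q", but "rppqrprqrqqr" does not.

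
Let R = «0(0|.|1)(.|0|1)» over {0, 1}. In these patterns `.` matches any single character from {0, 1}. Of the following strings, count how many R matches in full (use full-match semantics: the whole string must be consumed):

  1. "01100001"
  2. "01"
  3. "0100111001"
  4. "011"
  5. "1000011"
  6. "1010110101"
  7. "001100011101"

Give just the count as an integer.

1

1 → no match
2 → no match
3 → no match
4 → match
5 → no match — must start with "0"
6 → no match — must start with "0"
7 → no match
Total matched: 1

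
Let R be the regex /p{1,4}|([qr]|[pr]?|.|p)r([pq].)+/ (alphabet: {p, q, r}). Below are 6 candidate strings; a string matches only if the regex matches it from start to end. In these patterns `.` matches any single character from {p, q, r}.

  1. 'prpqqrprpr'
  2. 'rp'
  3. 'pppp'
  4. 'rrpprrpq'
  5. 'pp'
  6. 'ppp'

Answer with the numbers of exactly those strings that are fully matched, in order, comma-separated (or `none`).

1, 3, 5, 6

1. 'prpqqrprpr' → match
2. 'rp' → no match
3. 'pppp' → match
4. 'rrpprrpq' → no match
5. 'pp' → match
6. 'ppp' → match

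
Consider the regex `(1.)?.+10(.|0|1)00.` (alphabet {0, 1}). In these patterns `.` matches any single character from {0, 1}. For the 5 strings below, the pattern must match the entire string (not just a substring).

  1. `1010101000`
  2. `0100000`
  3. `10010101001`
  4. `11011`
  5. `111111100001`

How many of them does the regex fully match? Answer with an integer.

1 → match
2 → match
3 → match
4 → no match
5 → match
Total matched: 4

4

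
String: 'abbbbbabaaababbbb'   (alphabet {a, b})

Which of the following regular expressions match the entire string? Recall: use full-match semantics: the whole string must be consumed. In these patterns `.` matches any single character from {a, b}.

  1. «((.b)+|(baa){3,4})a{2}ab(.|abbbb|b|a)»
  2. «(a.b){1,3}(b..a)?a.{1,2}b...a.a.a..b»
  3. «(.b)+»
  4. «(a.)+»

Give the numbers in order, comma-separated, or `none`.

1

1 → match
2 → no match
3 → no match
4 → no match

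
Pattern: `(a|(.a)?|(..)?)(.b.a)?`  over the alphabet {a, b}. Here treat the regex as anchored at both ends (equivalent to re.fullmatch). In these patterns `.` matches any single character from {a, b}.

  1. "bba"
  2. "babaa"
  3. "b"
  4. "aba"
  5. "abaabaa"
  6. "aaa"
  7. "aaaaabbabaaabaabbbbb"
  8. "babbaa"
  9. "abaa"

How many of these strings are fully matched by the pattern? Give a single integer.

2

1 → no match
2 → no match
3 → no match
4 → no match
5 → no match
6 → no match
7 → no match
8 → match
9 → match
Total matched: 2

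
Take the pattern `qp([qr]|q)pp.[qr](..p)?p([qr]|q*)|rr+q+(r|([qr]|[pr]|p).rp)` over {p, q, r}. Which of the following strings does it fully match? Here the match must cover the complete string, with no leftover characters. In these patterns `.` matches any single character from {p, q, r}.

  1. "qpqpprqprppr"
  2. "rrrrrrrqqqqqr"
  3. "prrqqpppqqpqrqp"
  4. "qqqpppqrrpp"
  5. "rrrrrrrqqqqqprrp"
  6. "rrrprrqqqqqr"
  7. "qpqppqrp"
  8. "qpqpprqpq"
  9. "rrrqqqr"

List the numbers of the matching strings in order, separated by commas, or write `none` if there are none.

1, 2, 5, 7, 8, 9

1 → match
2 → match
3 → no match
4 → no match
5 → match
6 → no match
7 → match
8 → match
9 → match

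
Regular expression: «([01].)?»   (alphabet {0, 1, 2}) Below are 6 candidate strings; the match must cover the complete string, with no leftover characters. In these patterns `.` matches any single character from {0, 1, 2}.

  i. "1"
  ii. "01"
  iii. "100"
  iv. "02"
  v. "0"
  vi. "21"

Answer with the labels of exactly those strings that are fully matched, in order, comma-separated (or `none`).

i → no match
ii → match
iii → no match
iv → match
v → no match
vi → no match

ii, iv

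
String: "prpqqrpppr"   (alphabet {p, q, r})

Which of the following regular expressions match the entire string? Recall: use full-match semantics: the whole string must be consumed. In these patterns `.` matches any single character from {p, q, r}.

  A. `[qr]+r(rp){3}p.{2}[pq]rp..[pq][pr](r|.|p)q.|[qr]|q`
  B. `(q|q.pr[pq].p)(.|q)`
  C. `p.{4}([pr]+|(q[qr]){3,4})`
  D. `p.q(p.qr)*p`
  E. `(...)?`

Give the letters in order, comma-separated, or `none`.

C

A → no match
B → no match — must start with "q"
C → match
D → no match — must end with "p"
E → no match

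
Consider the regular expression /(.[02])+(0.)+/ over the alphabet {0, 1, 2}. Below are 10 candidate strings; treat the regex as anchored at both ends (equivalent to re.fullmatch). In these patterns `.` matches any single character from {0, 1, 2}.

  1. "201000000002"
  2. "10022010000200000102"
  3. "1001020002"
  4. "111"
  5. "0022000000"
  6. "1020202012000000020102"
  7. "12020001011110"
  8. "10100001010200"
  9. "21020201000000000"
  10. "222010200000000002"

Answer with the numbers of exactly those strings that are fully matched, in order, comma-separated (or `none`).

1, 2, 3, 5, 6, 8, 10

1 → match
2 → match
3 → match
4 → no match
5 → match
6 → match
7 → no match
8 → match
9 → no match
10 → match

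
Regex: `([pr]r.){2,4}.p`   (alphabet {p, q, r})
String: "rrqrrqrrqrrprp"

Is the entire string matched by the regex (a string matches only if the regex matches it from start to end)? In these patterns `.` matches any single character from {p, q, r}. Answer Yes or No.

Yes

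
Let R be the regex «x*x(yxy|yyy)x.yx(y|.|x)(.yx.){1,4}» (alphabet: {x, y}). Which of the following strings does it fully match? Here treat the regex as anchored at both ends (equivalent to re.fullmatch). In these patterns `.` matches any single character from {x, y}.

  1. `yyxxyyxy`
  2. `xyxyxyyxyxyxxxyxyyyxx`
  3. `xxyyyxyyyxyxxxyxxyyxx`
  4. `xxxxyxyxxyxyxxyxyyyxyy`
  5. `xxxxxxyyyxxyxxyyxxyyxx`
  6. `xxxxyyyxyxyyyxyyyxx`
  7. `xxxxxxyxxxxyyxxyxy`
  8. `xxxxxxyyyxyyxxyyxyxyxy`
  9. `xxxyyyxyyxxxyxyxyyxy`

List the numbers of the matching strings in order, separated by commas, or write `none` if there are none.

1 → no match
2 → match
3 → no match
4 → no match
5 → match
6 → no match
7 → no match
8 → match
9 → no match

2, 5, 8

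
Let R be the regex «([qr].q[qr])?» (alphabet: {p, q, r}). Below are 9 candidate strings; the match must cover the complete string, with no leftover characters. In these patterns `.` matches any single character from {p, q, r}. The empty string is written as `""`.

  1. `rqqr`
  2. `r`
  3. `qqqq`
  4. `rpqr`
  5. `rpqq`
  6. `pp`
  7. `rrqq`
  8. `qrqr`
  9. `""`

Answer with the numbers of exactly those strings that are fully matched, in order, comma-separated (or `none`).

1, 3, 4, 5, 7, 8, 9

1 → match
2 → no match
3 → match
4 → match
5 → match
6 → no match
7 → match
8 → match
9 → match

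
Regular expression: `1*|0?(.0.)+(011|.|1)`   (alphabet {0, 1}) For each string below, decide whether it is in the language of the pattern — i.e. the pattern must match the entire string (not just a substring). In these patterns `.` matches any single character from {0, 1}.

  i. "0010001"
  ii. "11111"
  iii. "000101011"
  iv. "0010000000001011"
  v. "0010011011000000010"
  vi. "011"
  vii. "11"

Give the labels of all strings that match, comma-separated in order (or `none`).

i → match
ii → match
iii → match
iv → match
v → match
vi → no match
vii → match

i, ii, iii, iv, v, vii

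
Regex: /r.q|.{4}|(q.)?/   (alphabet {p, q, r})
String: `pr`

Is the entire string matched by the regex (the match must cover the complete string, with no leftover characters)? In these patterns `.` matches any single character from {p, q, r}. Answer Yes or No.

No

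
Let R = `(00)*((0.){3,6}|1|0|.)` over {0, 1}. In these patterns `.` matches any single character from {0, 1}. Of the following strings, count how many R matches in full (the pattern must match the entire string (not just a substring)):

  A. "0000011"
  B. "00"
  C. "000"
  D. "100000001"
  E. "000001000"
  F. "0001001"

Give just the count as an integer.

1

A → no match
B → no match
C → match
D → no match
E → no match
F → no match
Total matched: 1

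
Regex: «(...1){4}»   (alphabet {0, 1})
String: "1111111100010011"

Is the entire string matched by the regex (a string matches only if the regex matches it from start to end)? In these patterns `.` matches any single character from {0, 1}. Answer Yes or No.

Yes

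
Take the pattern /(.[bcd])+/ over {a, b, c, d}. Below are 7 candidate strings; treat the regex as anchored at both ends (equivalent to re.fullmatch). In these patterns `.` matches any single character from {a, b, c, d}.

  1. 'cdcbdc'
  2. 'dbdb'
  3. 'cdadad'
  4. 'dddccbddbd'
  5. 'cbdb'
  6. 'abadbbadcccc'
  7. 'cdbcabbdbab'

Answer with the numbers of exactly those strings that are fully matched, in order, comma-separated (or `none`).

1 → match
2 → match
3 → match
4 → match
5 → match
6 → match
7 → no match

1, 2, 3, 4, 5, 6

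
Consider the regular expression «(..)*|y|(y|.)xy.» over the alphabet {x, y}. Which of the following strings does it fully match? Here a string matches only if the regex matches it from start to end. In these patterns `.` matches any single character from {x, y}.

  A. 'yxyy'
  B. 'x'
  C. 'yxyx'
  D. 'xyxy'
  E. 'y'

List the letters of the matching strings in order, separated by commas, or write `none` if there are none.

A → match
B → no match
C → match
D → match
E → match

A, C, D, E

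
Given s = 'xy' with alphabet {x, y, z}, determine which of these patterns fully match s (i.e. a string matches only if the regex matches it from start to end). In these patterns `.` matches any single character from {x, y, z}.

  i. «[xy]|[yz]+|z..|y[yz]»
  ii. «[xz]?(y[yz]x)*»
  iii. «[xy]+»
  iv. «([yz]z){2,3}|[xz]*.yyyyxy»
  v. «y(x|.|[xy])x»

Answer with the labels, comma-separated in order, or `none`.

i → no match
ii → no match
iii → match
iv → no match
v → no match — must start with 'y'

iii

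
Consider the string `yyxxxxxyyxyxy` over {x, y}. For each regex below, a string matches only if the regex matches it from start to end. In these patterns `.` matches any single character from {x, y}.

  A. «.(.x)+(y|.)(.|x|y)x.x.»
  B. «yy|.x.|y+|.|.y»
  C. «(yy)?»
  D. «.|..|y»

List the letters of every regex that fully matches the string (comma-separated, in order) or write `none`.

A

A → match
B → no match
C → no match
D → no match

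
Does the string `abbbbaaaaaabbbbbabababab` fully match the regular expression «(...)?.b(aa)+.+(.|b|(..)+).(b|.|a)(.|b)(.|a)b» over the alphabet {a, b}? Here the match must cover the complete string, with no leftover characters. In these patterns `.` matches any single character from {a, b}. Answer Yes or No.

Yes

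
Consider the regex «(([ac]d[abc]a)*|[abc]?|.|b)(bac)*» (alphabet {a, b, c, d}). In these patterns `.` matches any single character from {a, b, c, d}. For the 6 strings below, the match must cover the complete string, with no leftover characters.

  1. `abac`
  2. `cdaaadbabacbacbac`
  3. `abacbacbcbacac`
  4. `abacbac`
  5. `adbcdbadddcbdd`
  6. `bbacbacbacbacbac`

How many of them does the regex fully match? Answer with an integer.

1. `abac` → match
2 → match
3 → no match
4. `abacbac` → match
5 → no match
6 → match
Total matched: 4

4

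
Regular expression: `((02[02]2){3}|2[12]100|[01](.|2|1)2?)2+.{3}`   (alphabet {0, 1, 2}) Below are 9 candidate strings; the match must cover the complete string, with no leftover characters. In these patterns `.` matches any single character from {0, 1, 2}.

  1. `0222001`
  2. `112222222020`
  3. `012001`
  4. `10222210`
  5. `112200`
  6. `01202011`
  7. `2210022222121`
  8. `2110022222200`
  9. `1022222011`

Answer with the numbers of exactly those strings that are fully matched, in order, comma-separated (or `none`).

1, 2, 3, 4, 5, 7, 8, 9

1 → match
2 → match
3 → match
4 → match
5 → match
6 → no match
7 → match
8 → match
9 → match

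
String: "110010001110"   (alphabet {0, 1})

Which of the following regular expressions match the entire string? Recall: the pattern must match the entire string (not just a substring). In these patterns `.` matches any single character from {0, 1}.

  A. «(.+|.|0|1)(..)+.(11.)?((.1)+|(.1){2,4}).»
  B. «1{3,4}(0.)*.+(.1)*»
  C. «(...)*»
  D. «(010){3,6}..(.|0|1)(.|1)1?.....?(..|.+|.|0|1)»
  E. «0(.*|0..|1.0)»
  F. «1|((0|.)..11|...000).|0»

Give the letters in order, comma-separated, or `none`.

A, C

A → match
B → no match
C → match
D → no match — must start with "010"
E → no match — must start with "0"
F → no match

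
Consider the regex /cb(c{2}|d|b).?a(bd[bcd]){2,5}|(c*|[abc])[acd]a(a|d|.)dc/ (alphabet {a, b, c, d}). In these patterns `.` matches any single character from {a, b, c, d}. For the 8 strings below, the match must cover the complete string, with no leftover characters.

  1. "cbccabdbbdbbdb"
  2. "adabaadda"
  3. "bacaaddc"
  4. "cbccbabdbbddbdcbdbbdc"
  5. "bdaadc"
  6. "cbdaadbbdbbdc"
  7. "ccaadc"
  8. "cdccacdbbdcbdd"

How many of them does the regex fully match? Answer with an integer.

4

1 → match
2 → no match
3 → no match
4 → match
5 → match
6 → no match
7 → match
8 → no match
Total matched: 4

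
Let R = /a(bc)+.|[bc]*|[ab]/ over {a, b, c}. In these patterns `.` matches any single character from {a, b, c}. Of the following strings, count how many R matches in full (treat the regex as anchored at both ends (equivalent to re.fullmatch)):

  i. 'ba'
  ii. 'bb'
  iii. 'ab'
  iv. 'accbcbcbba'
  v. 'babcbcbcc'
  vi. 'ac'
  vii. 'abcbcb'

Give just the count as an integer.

i → no match
ii → match
iii → no match
iv → no match
v → no match
vi → no match
vii → match
Total matched: 2

2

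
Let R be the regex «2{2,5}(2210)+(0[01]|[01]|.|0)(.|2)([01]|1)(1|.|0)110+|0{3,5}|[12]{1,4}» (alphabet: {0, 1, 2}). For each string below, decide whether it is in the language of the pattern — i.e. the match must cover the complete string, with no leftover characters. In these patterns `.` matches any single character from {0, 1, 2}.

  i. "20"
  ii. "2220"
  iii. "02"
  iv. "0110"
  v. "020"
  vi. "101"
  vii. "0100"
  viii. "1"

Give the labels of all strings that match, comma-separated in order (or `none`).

i → no match
ii → no match
iii → no match
iv → no match
v → no match
vi → no match
vii → no match
viii → match

viii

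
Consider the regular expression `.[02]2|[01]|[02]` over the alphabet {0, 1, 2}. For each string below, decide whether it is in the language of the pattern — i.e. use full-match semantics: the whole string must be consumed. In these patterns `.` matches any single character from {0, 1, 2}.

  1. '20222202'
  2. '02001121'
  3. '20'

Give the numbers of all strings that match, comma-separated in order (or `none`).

1 → no match
2 → no match
3 → no match

none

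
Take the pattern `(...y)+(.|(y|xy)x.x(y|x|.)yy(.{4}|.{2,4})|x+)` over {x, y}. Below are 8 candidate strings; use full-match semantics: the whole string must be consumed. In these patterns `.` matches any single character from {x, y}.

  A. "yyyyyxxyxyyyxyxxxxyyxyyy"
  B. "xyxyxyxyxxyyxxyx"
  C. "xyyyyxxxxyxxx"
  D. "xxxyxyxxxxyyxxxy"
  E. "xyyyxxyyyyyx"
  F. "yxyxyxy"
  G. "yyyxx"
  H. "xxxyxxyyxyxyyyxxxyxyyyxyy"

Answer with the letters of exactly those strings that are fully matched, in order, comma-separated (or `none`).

A → match
B → match
C → no match
D → match
E → no match
F → no match
G → no match
H → no match

A, B, D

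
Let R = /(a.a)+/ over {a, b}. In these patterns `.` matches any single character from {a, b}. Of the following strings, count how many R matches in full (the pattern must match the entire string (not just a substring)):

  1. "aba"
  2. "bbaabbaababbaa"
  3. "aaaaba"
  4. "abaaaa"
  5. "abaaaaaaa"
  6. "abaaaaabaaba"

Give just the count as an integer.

1 → match
2 → no match — must start with "a"
3 → match
4 → match
5 → match
6 → match
Total matched: 5

5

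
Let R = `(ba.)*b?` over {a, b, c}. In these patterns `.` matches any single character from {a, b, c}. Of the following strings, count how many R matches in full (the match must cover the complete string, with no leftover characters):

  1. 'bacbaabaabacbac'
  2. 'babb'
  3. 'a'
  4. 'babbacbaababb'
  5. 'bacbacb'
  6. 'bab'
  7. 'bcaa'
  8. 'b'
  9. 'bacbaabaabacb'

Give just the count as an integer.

7

1 → match
2. 'babb' → match
3. 'a' → no match
4 → match
5. 'bacbacb' → match
6. 'bab' → match
7. 'bcaa' → no match
8. 'b' → match
9 → match
Total matched: 7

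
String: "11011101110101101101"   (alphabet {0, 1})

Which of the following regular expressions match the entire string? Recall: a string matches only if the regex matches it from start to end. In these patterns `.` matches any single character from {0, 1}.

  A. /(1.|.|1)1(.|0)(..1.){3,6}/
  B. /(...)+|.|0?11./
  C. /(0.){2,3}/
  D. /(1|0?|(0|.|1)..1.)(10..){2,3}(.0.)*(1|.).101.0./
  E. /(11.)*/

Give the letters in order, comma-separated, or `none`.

A → no match
B → no match
C → no match — must start with "0"
D → match
E → no match

D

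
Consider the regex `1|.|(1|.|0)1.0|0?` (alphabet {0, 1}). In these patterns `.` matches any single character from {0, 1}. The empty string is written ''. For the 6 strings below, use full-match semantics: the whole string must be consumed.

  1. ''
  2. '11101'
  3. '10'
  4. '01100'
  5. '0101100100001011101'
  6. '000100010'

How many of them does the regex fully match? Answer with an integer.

1

1 → match
2 → no match
3 → no match
4 → no match
5 → no match
6 → no match
Total matched: 1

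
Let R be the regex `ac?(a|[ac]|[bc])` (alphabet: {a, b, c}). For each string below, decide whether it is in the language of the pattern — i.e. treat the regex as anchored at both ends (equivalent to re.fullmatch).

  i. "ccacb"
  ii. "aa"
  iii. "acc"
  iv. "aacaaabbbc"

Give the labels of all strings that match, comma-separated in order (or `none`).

i → no match — must start with "a"
ii → match
iii → match
iv → no match

ii, iii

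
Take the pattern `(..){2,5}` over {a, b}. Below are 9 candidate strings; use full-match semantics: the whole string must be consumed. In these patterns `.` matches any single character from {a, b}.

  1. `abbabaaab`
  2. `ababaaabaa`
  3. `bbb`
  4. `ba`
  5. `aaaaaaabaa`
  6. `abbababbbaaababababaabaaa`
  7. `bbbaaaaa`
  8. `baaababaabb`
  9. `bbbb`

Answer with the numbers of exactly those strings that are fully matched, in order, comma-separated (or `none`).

1 → no match
2 → match
3 → no match
4 → no match
5 → match
6 → no match
7 → match
8 → no match
9 → match

2, 5, 7, 9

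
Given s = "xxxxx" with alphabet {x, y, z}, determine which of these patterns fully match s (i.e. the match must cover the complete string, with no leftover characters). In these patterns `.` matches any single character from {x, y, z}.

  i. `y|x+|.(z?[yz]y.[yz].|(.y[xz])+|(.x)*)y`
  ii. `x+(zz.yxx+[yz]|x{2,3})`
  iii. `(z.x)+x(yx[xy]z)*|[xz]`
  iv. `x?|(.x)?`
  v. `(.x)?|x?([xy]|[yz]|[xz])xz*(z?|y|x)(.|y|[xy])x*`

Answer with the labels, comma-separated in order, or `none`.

i → match
ii → match
iii → no match
iv → no match
v → match

i, ii, v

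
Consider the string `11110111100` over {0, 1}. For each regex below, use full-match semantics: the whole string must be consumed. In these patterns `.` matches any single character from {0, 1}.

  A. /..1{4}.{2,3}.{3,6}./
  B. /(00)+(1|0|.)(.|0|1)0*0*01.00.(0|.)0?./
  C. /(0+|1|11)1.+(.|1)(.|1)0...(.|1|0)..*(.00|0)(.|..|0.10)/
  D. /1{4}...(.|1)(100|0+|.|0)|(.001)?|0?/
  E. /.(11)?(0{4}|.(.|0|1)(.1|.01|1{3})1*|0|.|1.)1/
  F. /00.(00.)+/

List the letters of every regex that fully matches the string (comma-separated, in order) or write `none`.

A → no match
B → no match — must start with `00`
C → no match
D → match
E → no match — must end with `1`
F → no match — must start with `00`

D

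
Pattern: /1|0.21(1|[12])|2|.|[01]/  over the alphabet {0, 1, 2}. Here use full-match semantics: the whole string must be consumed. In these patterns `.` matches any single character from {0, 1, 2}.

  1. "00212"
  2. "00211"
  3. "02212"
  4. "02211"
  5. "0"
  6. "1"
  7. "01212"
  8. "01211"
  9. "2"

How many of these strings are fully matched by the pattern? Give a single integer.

9

1 → match
2 → match
3 → match
4 → match
5 → match
6 → match
7 → match
8 → match
9 → match
Total matched: 9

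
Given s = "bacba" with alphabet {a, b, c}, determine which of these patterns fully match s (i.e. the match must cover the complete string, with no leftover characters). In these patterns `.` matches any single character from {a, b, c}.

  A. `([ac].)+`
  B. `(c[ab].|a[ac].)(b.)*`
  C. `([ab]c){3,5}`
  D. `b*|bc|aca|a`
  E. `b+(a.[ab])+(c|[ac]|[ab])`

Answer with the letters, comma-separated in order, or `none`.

E

A → no match
B → no match
C → no match — must end with "c"
D → no match
E → match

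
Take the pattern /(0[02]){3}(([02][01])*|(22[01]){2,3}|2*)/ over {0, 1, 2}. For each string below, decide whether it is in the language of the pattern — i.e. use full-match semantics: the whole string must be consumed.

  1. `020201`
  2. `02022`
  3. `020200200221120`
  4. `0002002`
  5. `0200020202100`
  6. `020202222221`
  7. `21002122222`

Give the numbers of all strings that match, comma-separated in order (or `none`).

1. `020201` → no match
2. `02022` → no match
3 → no match
4. `0002002` → match
5 → no match
6. `020202222221` → no match
7. `21002122222` → no match — must start with `0`

4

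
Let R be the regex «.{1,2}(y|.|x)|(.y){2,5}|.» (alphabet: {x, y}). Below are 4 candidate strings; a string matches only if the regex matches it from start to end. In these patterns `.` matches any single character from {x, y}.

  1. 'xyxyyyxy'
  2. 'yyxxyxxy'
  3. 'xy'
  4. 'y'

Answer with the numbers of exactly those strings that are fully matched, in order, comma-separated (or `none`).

1, 3, 4

1 → match
2 → no match
3 → match
4 → match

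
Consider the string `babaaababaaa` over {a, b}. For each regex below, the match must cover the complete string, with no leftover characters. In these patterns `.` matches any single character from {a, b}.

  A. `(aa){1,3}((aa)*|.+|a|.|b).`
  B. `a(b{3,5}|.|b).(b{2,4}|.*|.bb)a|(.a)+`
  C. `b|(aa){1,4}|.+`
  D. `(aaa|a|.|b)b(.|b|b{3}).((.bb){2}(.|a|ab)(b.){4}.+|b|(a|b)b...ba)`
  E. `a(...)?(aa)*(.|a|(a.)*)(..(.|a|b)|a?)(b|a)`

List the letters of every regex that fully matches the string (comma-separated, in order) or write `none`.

A → no match — must start with `aa`
B → match
C → match
D → no match
E → no match — must start with `a`

B, C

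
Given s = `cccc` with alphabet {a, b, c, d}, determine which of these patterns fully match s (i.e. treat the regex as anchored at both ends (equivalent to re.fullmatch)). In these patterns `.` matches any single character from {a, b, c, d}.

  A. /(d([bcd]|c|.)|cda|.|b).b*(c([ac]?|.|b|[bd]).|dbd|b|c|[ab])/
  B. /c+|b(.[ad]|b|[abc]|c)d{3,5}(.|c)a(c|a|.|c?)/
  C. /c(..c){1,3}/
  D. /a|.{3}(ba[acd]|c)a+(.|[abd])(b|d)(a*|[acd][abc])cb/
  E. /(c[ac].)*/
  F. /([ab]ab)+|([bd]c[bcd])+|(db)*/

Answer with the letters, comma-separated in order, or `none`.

A, B, C

A → match
B → match
C → match
D → no match
E → no match
F → no match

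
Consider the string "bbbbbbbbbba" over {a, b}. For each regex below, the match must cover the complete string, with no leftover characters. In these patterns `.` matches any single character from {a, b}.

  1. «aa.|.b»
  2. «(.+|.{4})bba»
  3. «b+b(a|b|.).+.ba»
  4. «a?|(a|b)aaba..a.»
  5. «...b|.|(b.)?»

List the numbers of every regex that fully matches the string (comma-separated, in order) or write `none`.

2, 3

1 → no match
2 → match
3 → match
4 → no match
5 → no match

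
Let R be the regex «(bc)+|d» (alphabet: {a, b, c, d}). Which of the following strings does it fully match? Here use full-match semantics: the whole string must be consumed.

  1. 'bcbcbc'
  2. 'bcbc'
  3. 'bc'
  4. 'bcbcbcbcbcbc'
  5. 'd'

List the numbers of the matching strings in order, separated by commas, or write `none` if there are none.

1, 2, 3, 4, 5

1 → match
2 → match
3 → match
4 → match
5 → match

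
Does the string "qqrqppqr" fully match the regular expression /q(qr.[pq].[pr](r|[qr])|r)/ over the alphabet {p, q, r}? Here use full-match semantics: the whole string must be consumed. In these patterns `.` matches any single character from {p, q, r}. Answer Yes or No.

No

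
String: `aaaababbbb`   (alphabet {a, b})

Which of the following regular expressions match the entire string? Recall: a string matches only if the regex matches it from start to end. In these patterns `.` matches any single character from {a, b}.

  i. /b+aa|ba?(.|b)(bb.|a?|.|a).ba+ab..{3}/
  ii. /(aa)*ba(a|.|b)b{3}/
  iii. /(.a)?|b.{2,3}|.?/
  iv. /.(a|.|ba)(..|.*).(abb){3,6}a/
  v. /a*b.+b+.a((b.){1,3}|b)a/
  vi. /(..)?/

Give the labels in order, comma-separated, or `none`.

ii

i → no match — must start with `b`
ii → match
iii → no match
iv → no match — must end with `abba`
v → no match — must end with `a`
vi → no match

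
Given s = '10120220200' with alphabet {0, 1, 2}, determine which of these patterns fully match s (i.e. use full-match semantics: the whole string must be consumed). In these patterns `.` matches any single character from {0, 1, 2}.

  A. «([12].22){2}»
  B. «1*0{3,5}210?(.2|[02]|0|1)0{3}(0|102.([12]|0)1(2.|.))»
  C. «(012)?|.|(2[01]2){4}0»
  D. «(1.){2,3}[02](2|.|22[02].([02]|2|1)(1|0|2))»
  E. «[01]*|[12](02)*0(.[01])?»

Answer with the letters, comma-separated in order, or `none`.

D

A → no match — must end with '22'
B → no match
C → no match
D → match
E → no match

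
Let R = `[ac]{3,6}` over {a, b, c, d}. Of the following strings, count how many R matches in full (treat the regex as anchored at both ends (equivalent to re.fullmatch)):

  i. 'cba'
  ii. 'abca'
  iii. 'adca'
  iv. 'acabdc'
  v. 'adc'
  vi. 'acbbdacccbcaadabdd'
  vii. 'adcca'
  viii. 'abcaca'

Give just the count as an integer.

0

i → no match
ii → no match
iii → no match
iv → no match
v → no match
vi → no match
vii → no match
viii → no match
Total matched: 0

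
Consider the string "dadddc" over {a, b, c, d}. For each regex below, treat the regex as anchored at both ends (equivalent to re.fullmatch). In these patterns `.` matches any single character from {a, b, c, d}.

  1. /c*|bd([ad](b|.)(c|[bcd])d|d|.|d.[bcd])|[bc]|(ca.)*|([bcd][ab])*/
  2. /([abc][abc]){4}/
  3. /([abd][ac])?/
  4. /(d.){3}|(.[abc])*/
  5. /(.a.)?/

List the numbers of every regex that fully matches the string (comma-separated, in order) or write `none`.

1 → no match
2 → no match
3 → no match
4 → match
5 → no match

4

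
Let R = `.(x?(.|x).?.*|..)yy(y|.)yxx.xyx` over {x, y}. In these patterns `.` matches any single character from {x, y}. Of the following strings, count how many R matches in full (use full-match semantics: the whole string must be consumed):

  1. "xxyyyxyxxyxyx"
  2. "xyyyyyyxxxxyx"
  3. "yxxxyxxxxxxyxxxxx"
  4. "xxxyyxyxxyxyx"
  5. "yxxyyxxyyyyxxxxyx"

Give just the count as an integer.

1 → match
2 → match
3 → no match — must end with "xyx"
4 → match
5 → match
Total matched: 4

4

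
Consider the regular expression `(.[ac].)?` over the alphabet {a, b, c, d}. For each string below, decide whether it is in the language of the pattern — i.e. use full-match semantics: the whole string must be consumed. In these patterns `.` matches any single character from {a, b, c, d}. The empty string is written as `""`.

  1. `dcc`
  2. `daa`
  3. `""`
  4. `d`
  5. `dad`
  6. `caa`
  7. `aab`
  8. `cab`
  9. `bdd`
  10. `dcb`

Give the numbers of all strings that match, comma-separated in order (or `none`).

1 → match
2 → match
3 → match
4 → no match
5 → match
6 → match
7 → match
8 → match
9 → no match
10 → match

1, 2, 3, 5, 6, 7, 8, 10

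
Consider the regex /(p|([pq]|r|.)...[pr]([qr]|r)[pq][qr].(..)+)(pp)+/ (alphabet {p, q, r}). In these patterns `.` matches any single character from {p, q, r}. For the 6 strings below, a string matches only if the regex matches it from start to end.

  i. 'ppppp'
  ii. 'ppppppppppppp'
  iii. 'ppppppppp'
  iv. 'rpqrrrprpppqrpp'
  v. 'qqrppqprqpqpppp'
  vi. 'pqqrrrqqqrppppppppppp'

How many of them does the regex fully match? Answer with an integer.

6

i. 'ppppp' → match
ii → match
iii. 'ppppppppp' → match
iv → match
v → match
vi → match
Total matched: 6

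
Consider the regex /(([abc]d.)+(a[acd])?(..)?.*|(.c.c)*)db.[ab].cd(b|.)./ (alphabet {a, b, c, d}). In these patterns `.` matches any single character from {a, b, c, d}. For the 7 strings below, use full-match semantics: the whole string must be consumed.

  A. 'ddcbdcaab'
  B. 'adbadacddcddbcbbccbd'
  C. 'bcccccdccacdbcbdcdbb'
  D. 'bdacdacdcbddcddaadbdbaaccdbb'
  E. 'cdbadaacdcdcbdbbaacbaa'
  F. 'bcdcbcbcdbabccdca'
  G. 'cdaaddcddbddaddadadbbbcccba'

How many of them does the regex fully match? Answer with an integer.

A → no match
B → no match
C → no match
D → match
E → no match
F → match
G → no match
Total matched: 2

2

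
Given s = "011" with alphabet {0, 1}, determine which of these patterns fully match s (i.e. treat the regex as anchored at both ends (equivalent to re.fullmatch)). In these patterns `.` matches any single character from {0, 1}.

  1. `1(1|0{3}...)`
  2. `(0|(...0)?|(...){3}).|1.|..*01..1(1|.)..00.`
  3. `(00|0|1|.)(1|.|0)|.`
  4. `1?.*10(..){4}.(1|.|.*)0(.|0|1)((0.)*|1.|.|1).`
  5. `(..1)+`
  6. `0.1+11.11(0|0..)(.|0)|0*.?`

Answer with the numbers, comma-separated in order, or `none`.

1 → no match — must start with "1"
2 → no match
3 → no match
4 → no match
5 → match
6 → no match

5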